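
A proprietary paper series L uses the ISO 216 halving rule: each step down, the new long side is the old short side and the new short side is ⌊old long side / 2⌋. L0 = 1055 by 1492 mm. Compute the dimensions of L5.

L1: ⌊1492/2⌋ × 1055 = 746 × 1055 mm
L2: ⌊1055/2⌋ × 746 = 527 × 746 mm
L3: ⌊746/2⌋ × 527 = 373 × 527 mm
L4: ⌊527/2⌋ × 373 = 263 × 373 mm
L5: ⌊373/2⌋ × 263 = 186 × 263 mm

186 × 263 mm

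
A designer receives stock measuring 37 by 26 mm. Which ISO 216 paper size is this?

A10 (26 × 37 mm)

Aspect ratio 37/26 ≈ 1.423 — close to the ISO √2 ≈ 1.414.
In the A-series (A0 area = 1 m²): A10 = 26 × 37 mm.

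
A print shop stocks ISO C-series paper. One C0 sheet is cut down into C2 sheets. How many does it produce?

4

C0 = 917 × 1297 mm; C2 = 458 × 648 mm.
Each halving step doubles the count; 2 steps from C0 to C2.
2^2 = 4.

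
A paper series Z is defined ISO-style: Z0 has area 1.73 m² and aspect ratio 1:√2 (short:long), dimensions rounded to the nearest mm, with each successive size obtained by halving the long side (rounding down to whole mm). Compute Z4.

276 × 391 mm

Let Z0's short side be w mm. w · w√2 = 1.73 m² = 1,730,000 mm², so w ≈ 1106.0 mm and w√2 ≈ 1564.2 mm → Z0 = 1106 × 1564 mm.
Z1: ⌊1564/2⌋ × 1106 = 782 × 1106 mm
Z2: ⌊1106/2⌋ × 782 = 553 × 782 mm
Z3: ⌊782/2⌋ × 553 = 391 × 553 mm
Z4: ⌊553/2⌋ × 391 = 276 × 391 mm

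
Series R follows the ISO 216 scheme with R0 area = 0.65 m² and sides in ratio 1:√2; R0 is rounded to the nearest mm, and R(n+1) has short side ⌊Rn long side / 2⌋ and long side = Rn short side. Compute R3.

239 × 339 mm

Let R0's short side be w mm. w · w√2 = 0.65 m² = 650,000 mm², so w ≈ 678.0 mm and w√2 ≈ 958.8 mm → R0 = 678 × 959 mm.
R1: ⌊959/2⌋ × 678 = 479 × 678 mm
R2: ⌊678/2⌋ × 479 = 339 × 479 mm
R3: ⌊479/2⌋ × 339 = 239 × 339 mm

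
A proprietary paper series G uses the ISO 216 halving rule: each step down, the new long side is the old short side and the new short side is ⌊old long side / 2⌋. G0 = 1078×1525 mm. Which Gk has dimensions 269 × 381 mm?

G0: 1078 × 1525 mm
G1: 762 × 1078 mm
G2: 539 × 762 mm
G3: 381 × 539 mm
G4: 269 × 381 mm
G5: 190 × 269 mm
→ matches G4.

G4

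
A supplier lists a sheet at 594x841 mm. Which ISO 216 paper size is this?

Aspect ratio 841/594 ≈ 1.416 — close to the ISO √2 ≈ 1.414.
In the A-series (A0 area = 1 m²): A1 = 594 × 841 mm.

A1 (594 × 841 mm)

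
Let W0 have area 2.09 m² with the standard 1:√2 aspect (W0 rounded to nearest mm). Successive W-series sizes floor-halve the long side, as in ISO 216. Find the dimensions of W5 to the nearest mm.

214 × 304 mm

Let W0's short side be w mm. w · w√2 = 2.09 m² = 2,090,000 mm², so w ≈ 1215.7 mm and w√2 ≈ 1719.2 mm → W0 = 1216 × 1719 mm.
W1: ⌊1719/2⌋ × 1216 = 859 × 1216 mm
W2: ⌊1216/2⌋ × 859 = 608 × 859 mm
W3: ⌊859/2⌋ × 608 = 429 × 608 mm
W4: ⌊608/2⌋ × 429 = 304 × 429 mm
W5: ⌊429/2⌋ × 304 = 214 × 304 mm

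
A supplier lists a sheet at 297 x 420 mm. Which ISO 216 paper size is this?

A3 (297 × 420 mm)

Aspect ratio 420/297 ≈ 1.414 — close to the ISO √2 ≈ 1.414.
In the A-series (A0 area = 1 m²): A3 = 297 × 420 mm.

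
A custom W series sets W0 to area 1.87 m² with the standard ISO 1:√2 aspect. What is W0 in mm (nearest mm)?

Let the short side be w mm. Then w · w√2 = 1.87 m² = 1,870,000 mm².
w² = 1,870,000/√2, so w ≈ 1149.9 mm; long side = w√2 ≈ 1626.2 mm.

1150 × 1626 mm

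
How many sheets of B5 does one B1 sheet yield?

16

Each ISO step halves the sheet: 1 × B1 → 2 × B2 → 4 × B3 → 8 × B4 → …
From B1 to B5 is 4 halving steps: 2^4 = 16.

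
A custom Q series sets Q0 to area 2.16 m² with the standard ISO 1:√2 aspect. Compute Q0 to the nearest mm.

Let the short side be w mm. Then w · w√2 = 2.16 m² = 2,160,000 mm².
w² = 2,160,000/√2, so w ≈ 1235.9 mm; long side = w√2 ≈ 1747.8 mm.

1236 × 1748 mm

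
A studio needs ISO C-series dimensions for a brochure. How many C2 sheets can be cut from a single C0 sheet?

4

C0 = 917 × 1297 mm; C2 = 458 × 648 mm.
Each halving step doubles the count; 2 steps from C0 to C2.
2^2 = 4.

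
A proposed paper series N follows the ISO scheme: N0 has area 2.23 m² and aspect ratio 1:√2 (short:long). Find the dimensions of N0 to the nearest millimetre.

1256 × 1776 mm

Let the short side be w mm. Then w · w√2 = 2.23 m² = 2,230,000 mm².
w² = 2,230,000/√2, so w ≈ 1255.7 mm; long side = w√2 ≈ 1775.9 mm.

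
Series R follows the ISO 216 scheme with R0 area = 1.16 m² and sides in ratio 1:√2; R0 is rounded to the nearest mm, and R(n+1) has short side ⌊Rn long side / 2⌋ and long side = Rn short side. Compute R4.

Let R0's short side be w mm. w · w√2 = 1.16 m² = 1,160,000 mm², so w ≈ 905.7 mm and w√2 ≈ 1280.8 mm → R0 = 906 × 1281 mm.
R1: ⌊1281/2⌋ × 906 = 640 × 906 mm
R2: ⌊906/2⌋ × 640 = 453 × 640 mm
R3: ⌊640/2⌋ × 453 = 320 × 453 mm
R4: ⌊453/2⌋ × 320 = 226 × 320 mm

226 × 320 mm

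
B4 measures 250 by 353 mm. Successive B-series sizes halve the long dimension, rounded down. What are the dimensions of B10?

31 × 44 mm

B5: ⌊353/2⌋ × 250 = 176 × 250 mm
B6: ⌊250/2⌋ × 176 = 125 × 176 mm
B7: ⌊176/2⌋ × 125 = 88 × 125 mm
B8: ⌊125/2⌋ × 88 = 62 × 88 mm
B9: ⌊88/2⌋ × 62 = 44 × 62 mm
B10: ⌊62/2⌋ × 44 = 31 × 44 mm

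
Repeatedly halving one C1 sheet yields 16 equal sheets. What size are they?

C5

16 = 2^4, so 4 halving steps.
C1 → C2 → … → C5 after 4 steps.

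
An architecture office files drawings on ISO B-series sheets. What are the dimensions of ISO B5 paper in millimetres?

B0 = 1000 × 1414 mm (B0 has a 1000 mm short side, aspect 1:√2).
B1: ⌊1414/2⌋ × 1000 = 707 × 1000 mm
B2: ⌊1000/2⌋ × 707 = 500 × 707 mm
B3: ⌊707/2⌋ × 500 = 353 × 500 mm
B4: ⌊500/2⌋ × 353 = 250 × 353 mm
B5: ⌊353/2⌋ × 250 = 176 × 250 mm

176 × 250 mm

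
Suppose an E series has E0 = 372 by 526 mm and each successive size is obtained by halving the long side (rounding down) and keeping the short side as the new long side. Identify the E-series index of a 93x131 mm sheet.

E4

E0: 372 × 526 mm
E1: 263 × 372 mm
E2: 186 × 263 mm
E3: 131 × 186 mm
E4: 93 × 131 mm
E5: 65 × 93 mm
→ matches E4.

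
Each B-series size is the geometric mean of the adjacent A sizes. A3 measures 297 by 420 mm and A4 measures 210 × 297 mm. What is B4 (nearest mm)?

Short side: √(297 · 210) = √62370 ≈ 249.7 → 250 mm
Long side: √(420 · 297) = √124740 ≈ 353.2 → 353 mm

250 × 353 mm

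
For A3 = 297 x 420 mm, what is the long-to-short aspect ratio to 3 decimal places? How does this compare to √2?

420 / 297 = 1.414
Matches √2 ≈ 1.414 — the ISO 216 defining ratio.

1.414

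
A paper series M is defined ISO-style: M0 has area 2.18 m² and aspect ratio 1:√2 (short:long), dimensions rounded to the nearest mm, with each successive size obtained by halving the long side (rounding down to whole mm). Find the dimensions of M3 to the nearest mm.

Let M0's short side be w mm. w · w√2 = 2.18 m² = 2,180,000 mm², so w ≈ 1241.6 mm and w√2 ≈ 1755.8 mm → M0 = 1242 × 1756 mm.
M1: ⌊1756/2⌋ × 1242 = 878 × 1242 mm
M2: ⌊1242/2⌋ × 878 = 621 × 878 mm
M3: ⌊878/2⌋ × 621 = 439 × 621 mm

439 × 621 mm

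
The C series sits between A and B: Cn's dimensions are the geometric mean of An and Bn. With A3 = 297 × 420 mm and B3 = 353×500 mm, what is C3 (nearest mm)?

Short side: √(297 · 353) = √104841 ≈ 323.8 → 324 mm
Long side: √(420 · 500) = √210000 ≈ 458.3 → 458 mm

324 × 458 mm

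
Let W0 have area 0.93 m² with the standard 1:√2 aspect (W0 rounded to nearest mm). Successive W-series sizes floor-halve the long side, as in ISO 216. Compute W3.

286 × 405 mm

Let W0's short side be w mm. w · w√2 = 0.93 m² = 930,000 mm², so w ≈ 810.9 mm and w√2 ≈ 1146.8 mm → W0 = 811 × 1147 mm.
W1: ⌊1147/2⌋ × 811 = 573 × 811 mm
W2: ⌊811/2⌋ × 573 = 405 × 573 mm
W3: ⌊573/2⌋ × 405 = 286 × 405 mm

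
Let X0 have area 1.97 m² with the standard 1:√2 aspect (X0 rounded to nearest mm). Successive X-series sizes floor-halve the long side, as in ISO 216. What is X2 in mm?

Let X0's short side be w mm. w · w√2 = 1.97 m² = 1,970,000 mm², so w ≈ 1180.3 mm and w√2 ≈ 1669.1 mm → X0 = 1180 × 1669 mm.
X1: ⌊1669/2⌋ × 1180 = 834 × 1180 mm
X2: ⌊1180/2⌋ × 834 = 590 × 834 mm

590 × 834 mm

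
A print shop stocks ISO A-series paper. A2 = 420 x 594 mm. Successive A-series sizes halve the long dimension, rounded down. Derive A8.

52 × 74 mm

A3: ⌊594/2⌋ × 420 = 297 × 420 mm
A4: ⌊420/2⌋ × 297 = 210 × 297 mm
A5: ⌊297/2⌋ × 210 = 148 × 210 mm
A6: ⌊210/2⌋ × 148 = 105 × 148 mm
A7: ⌊148/2⌋ × 105 = 74 × 105 mm
A8: ⌊105/2⌋ × 74 = 52 × 74 mm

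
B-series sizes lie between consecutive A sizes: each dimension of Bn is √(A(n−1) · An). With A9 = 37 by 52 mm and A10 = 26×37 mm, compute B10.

31 × 44 mm

Short side: √(37 · 26) = √962 ≈ 31.0 → 31 mm
Long side: √(52 · 37) = √1924 ≈ 43.9 → 44 mm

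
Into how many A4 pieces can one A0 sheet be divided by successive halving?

16

A0 = 841 × 1189 mm; A4 = 210 × 297 mm.
Each halving step doubles the count; 4 steps from A0 to A4.
2^4 = 16.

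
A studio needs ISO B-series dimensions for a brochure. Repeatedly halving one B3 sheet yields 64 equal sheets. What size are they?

B9

64 = 2^6, so 6 halving steps.
B3 → B4 → … → B9 after 6 steps.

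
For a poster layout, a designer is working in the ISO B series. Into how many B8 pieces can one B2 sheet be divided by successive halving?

64

Each ISO step halves the sheet: 1 × B2 → 2 × B3 → 4 × B4 → 8 × B5 → …
From B2 to B8 is 6 halving steps: 2^6 = 64.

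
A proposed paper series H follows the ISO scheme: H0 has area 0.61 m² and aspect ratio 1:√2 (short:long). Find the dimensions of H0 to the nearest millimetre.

Let the short side be w mm. Then w · w√2 = 0.61 m² = 610,000 mm².
w² = 610,000/√2, so w ≈ 656.8 mm; long side = w√2 ≈ 928.8 mm.

657 × 929 mm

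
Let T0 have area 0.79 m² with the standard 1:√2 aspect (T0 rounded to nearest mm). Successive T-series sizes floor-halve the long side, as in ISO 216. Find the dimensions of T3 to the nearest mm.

264 × 373 mm

Let T0's short side be w mm. w · w√2 = 0.79 m² = 790,000 mm², so w ≈ 747.4 mm and w√2 ≈ 1057.0 mm → T0 = 747 × 1057 mm.
T1: ⌊1057/2⌋ × 747 = 528 × 747 mm
T2: ⌊747/2⌋ × 528 = 373 × 528 mm
T3: ⌊528/2⌋ × 373 = 264 × 373 mm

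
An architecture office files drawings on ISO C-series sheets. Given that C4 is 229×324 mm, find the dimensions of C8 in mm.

C5: ⌊324/2⌋ × 229 = 162 × 229 mm
C6: ⌊229/2⌋ × 162 = 114 × 162 mm
C7: ⌊162/2⌋ × 114 = 81 × 114 mm
C8: ⌊114/2⌋ × 81 = 57 × 81 mm

57 × 81 mm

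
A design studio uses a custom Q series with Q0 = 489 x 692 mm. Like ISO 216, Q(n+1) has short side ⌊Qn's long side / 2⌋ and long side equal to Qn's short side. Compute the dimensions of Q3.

Q1: ⌊692/2⌋ × 489 = 346 × 489 mm
Q2: ⌊489/2⌋ × 346 = 244 × 346 mm
Q3: ⌊346/2⌋ × 244 = 173 × 244 mm

173 × 244 mm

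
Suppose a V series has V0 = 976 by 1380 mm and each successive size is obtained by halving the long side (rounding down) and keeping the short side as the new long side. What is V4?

244 × 345 mm

V1 = 690 × 976 mm (from V0 by 1 halving).
V2: ⌊976/2⌋ × 690 = 488 × 690 mm
V3: ⌊690/2⌋ × 488 = 345 × 488 mm
V4: ⌊488/2⌋ × 345 = 244 × 345 mm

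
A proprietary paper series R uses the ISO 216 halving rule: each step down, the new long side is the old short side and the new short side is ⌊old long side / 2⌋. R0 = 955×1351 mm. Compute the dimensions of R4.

238 × 337 mm

R1: ⌊1351/2⌋ × 955 = 675 × 955 mm
R2: ⌊955/2⌋ × 675 = 477 × 675 mm
R3: ⌊675/2⌋ × 477 = 337 × 477 mm
R4: ⌊477/2⌋ × 337 = 238 × 337 mm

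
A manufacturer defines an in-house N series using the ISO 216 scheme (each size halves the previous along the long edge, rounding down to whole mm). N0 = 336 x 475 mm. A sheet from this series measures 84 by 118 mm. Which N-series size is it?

N0: 336 × 475 mm
N1: 237 × 336 mm
N2: 168 × 237 mm
N3: 118 × 168 mm
N4: 84 × 118 mm
N5: 59 × 84 mm
→ matches N4.

N4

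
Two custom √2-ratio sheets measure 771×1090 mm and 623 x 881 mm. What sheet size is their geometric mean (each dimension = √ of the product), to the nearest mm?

Short side: √(771 · 623) = √480333 ≈ 693.1 → 693 mm
Long side: √(1090 · 881) = √960290 ≈ 979.9 → 980 mm

693 × 980 mm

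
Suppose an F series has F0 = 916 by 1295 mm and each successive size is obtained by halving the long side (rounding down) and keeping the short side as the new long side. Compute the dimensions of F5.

F1: ⌊1295/2⌋ × 916 = 647 × 916 mm
F2: ⌊916/2⌋ × 647 = 458 × 647 mm
F3: ⌊647/2⌋ × 458 = 323 × 458 mm
F4: ⌊458/2⌋ × 323 = 229 × 323 mm
F5: ⌊323/2⌋ × 229 = 161 × 229 mm

161 × 229 mm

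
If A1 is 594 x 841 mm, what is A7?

A2: ⌊841/2⌋ × 594 = 420 × 594 mm
A3: ⌊594/2⌋ × 420 = 297 × 420 mm
A4: ⌊420/2⌋ × 297 = 210 × 297 mm
A5: ⌊297/2⌋ × 210 = 148 × 210 mm
A6: ⌊210/2⌋ × 148 = 105 × 148 mm
A7: ⌊148/2⌋ × 105 = 74 × 105 mm

74 × 105 mm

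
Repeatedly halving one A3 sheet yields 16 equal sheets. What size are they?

16 = 2^4, so 4 halving steps.
A3 → A4 → … → A7 after 4 steps.

A7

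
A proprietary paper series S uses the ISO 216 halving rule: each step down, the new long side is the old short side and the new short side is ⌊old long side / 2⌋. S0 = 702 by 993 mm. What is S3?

S1: ⌊993/2⌋ × 702 = 496 × 702 mm
S2: ⌊702/2⌋ × 496 = 351 × 496 mm
S3: ⌊496/2⌋ × 351 = 248 × 351 mm

248 × 351 mm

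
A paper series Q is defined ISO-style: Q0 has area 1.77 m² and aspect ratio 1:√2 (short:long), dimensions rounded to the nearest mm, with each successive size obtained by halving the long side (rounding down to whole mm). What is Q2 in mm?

559 × 791 mm

Let Q0's short side be w mm. w · w√2 = 1.77 m² = 1,770,000 mm², so w ≈ 1118.7 mm and w√2 ≈ 1582.1 mm → Q0 = 1119 × 1582 mm.
Q1: ⌊1582/2⌋ × 1119 = 791 × 1119 mm
Q2: ⌊1119/2⌋ × 791 = 559 × 791 mm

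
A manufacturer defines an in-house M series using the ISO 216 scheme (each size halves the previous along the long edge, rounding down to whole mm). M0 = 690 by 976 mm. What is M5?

122 × 172 mm

M1: ⌊976/2⌋ × 690 = 488 × 690 mm
M2: ⌊690/2⌋ × 488 = 345 × 488 mm
M3: ⌊488/2⌋ × 345 = 244 × 345 mm
M4: ⌊345/2⌋ × 244 = 172 × 244 mm
M5: ⌊244/2⌋ × 172 = 122 × 172 mm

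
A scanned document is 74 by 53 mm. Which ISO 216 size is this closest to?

Aspect ratio 74/53 ≈ 1.396 (ISO target is √2 ≈ 1.414).
In the A-series (A0 area = 1 m²): A8 = 52 × 74 mm.
Off by 1 mm total — nearest standard size.

A8 (52 × 74 mm)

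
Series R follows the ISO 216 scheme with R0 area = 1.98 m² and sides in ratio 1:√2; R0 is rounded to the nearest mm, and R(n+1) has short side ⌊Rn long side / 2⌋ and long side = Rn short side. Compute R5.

Let R0's short side be w mm. w · w√2 = 1.98 m² = 1,980,000 mm², so w ≈ 1183.2 mm and w√2 ≈ 1673.4 mm → R0 = 1183 × 1673 mm.
R1: ⌊1673/2⌋ × 1183 = 836 × 1183 mm
R2: ⌊1183/2⌋ × 836 = 591 × 836 mm
R3: ⌊836/2⌋ × 591 = 418 × 591 mm
R4: ⌊591/2⌋ × 418 = 295 × 418 mm
R5: ⌊418/2⌋ × 295 = 209 × 295 mm

209 × 295 mm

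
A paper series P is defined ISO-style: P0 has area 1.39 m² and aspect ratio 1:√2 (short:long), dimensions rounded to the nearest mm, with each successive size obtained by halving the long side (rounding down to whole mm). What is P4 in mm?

Let P0's short side be w mm. w · w√2 = 1.39 m² = 1,390,000 mm², so w ≈ 991.4 mm and w√2 ≈ 1402.1 mm → P0 = 991 × 1402 mm.
P1: ⌊1402/2⌋ × 991 = 701 × 991 mm
P2: ⌊991/2⌋ × 701 = 495 × 701 mm
P3: ⌊701/2⌋ × 495 = 350 × 495 mm
P4: ⌊495/2⌋ × 350 = 247 × 350 mm

247 × 350 mm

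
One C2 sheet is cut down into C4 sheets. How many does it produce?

C2 = 458 × 648 mm; C4 = 229 × 324 mm.
Each halving step doubles the count; 2 steps from C2 to C4.
2^2 = 4.

4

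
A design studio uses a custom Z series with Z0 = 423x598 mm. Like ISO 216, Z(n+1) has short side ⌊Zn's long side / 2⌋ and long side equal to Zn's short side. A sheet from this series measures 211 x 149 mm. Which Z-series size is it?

Z0: 423 × 598 mm
Z1: 299 × 423 mm
Z2: 211 × 299 mm
Z3: 149 × 211 mm
Z4: 105 × 149 mm
→ matches Z3.

Z3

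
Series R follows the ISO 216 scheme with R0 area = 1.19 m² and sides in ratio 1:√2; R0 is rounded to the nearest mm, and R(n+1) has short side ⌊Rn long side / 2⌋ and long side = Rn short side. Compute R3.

Let R0's short side be w mm. w · w√2 = 1.19 m² = 1,190,000 mm², so w ≈ 917.3 mm and w√2 ≈ 1297.3 mm → R0 = 917 × 1297 mm.
R1: ⌊1297/2⌋ × 917 = 648 × 917 mm
R2: ⌊917/2⌋ × 648 = 458 × 648 mm
R3: ⌊648/2⌋ × 458 = 324 × 458 mm

324 × 458 mm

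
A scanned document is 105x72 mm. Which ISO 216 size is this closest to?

A7 (74 × 105 mm)

Aspect ratio 105/72 ≈ 1.458 (ISO target is √2 ≈ 1.414).
In the A-series (A0 area = 1 m²): A7 = 74 × 105 mm.
Off by 2 mm total — nearest standard size.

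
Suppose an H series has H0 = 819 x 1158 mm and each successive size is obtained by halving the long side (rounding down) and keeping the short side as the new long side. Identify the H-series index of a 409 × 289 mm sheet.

H3

H0: 819 × 1158 mm
H1: 579 × 819 mm
H2: 409 × 579 mm
H3: 289 × 409 mm
H4: 204 × 289 mm
→ matches H3.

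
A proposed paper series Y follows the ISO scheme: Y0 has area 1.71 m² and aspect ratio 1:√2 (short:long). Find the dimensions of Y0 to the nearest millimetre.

Let the short side be w mm. Then w · w√2 = 1.71 m² = 1,710,000 mm².
w² = 1,710,000/√2, so w ≈ 1099.6 mm; long side = w√2 ≈ 1555.1 mm.

1100 × 1555 mm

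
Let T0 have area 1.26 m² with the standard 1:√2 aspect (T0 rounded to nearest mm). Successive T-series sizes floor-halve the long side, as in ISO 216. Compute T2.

472 × 667 mm

Let T0's short side be w mm. w · w√2 = 1.26 m² = 1,260,000 mm², so w ≈ 943.9 mm and w√2 ≈ 1334.9 mm → T0 = 944 × 1335 mm.
T1: ⌊1335/2⌋ × 944 = 667 × 944 mm
T2: ⌊944/2⌋ × 667 = 472 × 667 mm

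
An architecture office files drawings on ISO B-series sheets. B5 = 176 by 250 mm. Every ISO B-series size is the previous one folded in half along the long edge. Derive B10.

31 × 44 mm

B6: ⌊250/2⌋ × 176 = 125 × 176 mm
B7: ⌊176/2⌋ × 125 = 88 × 125 mm
B8: ⌊125/2⌋ × 88 = 62 × 88 mm
B9: ⌊88/2⌋ × 62 = 44 × 62 mm
B10: ⌊62/2⌋ × 44 = 31 × 44 mm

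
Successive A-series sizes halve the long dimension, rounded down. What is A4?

210 × 297 mm

A0 = 841 × 1189 mm (A0 has area 1 m², aspect 1:√2).
A1: ⌊1189/2⌋ × 841 = 594 × 841 mm
A2: ⌊841/2⌋ × 594 = 420 × 594 mm
A3: ⌊594/2⌋ × 420 = 297 × 420 mm
A4: ⌊420/2⌋ × 297 = 210 × 297 mm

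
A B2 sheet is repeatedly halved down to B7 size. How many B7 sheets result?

B2 = 500 × 707 mm; B7 = 88 × 125 mm.
Each halving step doubles the count; 5 steps from B2 to B7.
2^5 = 32.

32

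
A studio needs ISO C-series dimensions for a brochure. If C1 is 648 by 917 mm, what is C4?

229 × 324 mm

C2: ⌊917/2⌋ × 648 = 458 × 648 mm
C3: ⌊648/2⌋ × 458 = 324 × 458 mm
C4: ⌊458/2⌋ × 324 = 229 × 324 mm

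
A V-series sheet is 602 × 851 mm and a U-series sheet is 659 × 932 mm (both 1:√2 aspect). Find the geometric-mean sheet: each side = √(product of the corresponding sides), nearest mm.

Short side: √(602 · 659) = √396718 ≈ 629.9 → 630 mm
Long side: √(851 · 932) = √793132 ≈ 890.6 → 891 mm

630 × 891 mm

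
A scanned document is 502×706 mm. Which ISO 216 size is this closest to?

Aspect ratio 706/502 ≈ 1.406 — close to the ISO √2 ≈ 1.414.
In the B-series (B0 = 1000 × 1414 mm): B2 = 500 × 707 mm.
Off by 3 mm total — nearest standard size.

B2 (500 × 707 mm)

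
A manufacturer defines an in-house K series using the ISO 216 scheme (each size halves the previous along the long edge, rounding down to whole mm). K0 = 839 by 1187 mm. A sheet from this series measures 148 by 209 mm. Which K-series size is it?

K5

K0: 839 × 1187 mm
K1: 593 × 839 mm
K2: 419 × 593 mm
K3: 296 × 419 mm
K4: 209 × 296 mm
K5: 148 × 209 mm
K6: 104 × 148 mm
→ matches K5.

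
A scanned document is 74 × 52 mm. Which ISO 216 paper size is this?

A8 (52 × 74 mm)

Aspect ratio 74/52 ≈ 1.423 — close to the ISO √2 ≈ 1.414.
In the A-series (A0 area = 1 m²): A8 = 52 × 74 mm.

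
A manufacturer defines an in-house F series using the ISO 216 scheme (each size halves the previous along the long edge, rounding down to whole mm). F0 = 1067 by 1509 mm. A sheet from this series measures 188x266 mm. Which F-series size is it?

F0: 1067 × 1509 mm
F1: 754 × 1067 mm
F2: 533 × 754 mm
F3: 377 × 533 mm
F4: 266 × 377 mm
F5: 188 × 266 mm
F6: 133 × 188 mm
→ matches F5.

F5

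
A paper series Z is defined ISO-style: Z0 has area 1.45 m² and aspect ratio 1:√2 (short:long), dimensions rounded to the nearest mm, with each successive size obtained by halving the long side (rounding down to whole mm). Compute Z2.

506 × 716 mm

Let Z0's short side be w mm. w · w√2 = 1.45 m² = 1,450,000 mm², so w ≈ 1012.6 mm and w√2 ≈ 1432.0 mm → Z0 = 1013 × 1432 mm.
Z1: ⌊1432/2⌋ × 1013 = 716 × 1013 mm
Z2: ⌊1013/2⌋ × 716 = 506 × 716 mm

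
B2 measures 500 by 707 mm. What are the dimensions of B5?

176 × 250 mm

B3: ⌊707/2⌋ × 500 = 353 × 500 mm
B4: ⌊500/2⌋ × 353 = 250 × 353 mm
B5: ⌊353/2⌋ × 250 = 176 × 250 mm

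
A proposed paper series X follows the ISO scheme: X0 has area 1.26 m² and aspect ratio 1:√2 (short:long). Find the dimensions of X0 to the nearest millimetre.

Let the short side be w mm. Then w · w√2 = 1.26 m² = 1,260,000 mm².
w² = 1,260,000/√2, so w ≈ 943.9 mm; long side = w√2 ≈ 1334.9 mm.

944 × 1335 mm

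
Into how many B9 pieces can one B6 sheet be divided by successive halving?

8

B6 = 125 × 176 mm; B9 = 44 × 62 mm.
Each halving step doubles the count; 3 steps from B6 to B9.
2^3 = 8.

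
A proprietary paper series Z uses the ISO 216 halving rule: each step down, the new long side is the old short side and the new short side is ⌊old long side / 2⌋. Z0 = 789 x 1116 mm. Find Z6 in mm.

Z1: ⌊1116/2⌋ × 789 = 558 × 789 mm
Z2: ⌊789/2⌋ × 558 = 394 × 558 mm
Z3: ⌊558/2⌋ × 394 = 279 × 394 mm
Z4: ⌊394/2⌋ × 279 = 197 × 279 mm
Z5: ⌊279/2⌋ × 197 = 139 × 197 mm
Z6: ⌊197/2⌋ × 139 = 98 × 139 mm

98 × 139 mm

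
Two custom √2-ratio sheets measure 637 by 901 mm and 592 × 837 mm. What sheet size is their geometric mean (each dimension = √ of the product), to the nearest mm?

614 × 868 mm

Short side: √(637 · 592) = √377104 ≈ 614.1 → 614 mm
Long side: √(901 · 837) = √754137 ≈ 868.4 → 868 mm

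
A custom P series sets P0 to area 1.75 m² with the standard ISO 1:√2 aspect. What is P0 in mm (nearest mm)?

Let the short side be w mm. Then w · w√2 = 1.75 m² = 1,750,000 mm².
w² = 1,750,000/√2, so w ≈ 1112.4 mm; long side = w√2 ≈ 1573.2 mm.

1112 × 1573 mm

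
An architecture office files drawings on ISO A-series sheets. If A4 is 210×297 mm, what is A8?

52 × 74 mm

A5: ⌊297/2⌋ × 210 = 148 × 210 mm
A6: ⌊210/2⌋ × 148 = 105 × 148 mm
A7: ⌊148/2⌋ × 105 = 74 × 105 mm
A8: ⌊105/2⌋ × 74 = 52 × 74 mm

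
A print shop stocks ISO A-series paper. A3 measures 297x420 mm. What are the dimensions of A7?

A4: ⌊420/2⌋ × 297 = 210 × 297 mm
A5: ⌊297/2⌋ × 210 = 148 × 210 mm
A6: ⌊210/2⌋ × 148 = 105 × 148 mm
A7: ⌊148/2⌋ × 105 = 74 × 105 mm

74 × 105 mm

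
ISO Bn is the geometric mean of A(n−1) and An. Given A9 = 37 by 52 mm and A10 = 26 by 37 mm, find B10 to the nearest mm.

31 × 44 mm

Short side: √(37 · 26) = √962 ≈ 31.0 → 31 mm
Long side: √(52 · 37) = √1924 ≈ 43.9 → 44 mm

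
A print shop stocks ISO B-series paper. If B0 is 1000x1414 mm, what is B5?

B1: ⌊1414/2⌋ × 1000 = 707 × 1000 mm
B2: ⌊1000/2⌋ × 707 = 500 × 707 mm
B3: ⌊707/2⌋ × 500 = 353 × 500 mm
B4: ⌊500/2⌋ × 353 = 250 × 353 mm
B5: ⌊353/2⌋ × 250 = 176 × 250 mm

176 × 250 mm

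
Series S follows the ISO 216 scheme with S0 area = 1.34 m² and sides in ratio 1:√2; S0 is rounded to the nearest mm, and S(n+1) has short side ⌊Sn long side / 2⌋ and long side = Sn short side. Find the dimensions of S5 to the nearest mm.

Let S0's short side be w mm. w · w√2 = 1.34 m² = 1,340,000 mm², so w ≈ 973.4 mm and w√2 ≈ 1376.6 mm → S0 = 973 × 1377 mm.
S1: ⌊1377/2⌋ × 973 = 688 × 973 mm
S2: ⌊973/2⌋ × 688 = 486 × 688 mm
S3: ⌊688/2⌋ × 486 = 344 × 486 mm
S4: ⌊486/2⌋ × 344 = 243 × 344 mm
S5: ⌊344/2⌋ × 243 = 172 × 243 mm

172 × 243 mm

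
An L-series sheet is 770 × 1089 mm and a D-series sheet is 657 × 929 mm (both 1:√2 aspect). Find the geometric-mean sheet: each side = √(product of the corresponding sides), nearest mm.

Short side: √(770 · 657) = √505890 ≈ 711.3 → 711 mm
Long side: √(1089 · 929) = √1011681 ≈ 1005.8 → 1006 mm

711 × 1006 mm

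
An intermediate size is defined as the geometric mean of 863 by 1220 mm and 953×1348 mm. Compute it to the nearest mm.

907 × 1282 mm

Short side: √(863 · 953) = √822439 ≈ 906.9 → 907 mm
Long side: √(1220 · 1348) = √1644560 ≈ 1282.4 → 1282 mm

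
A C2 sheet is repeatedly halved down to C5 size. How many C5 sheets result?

8

C2 = 458 × 648 mm; C5 = 162 × 229 mm.
Each halving step doubles the count; 3 steps from C2 to C5.
2^3 = 8.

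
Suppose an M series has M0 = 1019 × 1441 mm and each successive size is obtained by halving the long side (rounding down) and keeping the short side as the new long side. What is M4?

254 × 360 mm

M1: ⌊1441/2⌋ × 1019 = 720 × 1019 mm
M2: ⌊1019/2⌋ × 720 = 509 × 720 mm
M3: ⌊720/2⌋ × 509 = 360 × 509 mm
M4: ⌊509/2⌋ × 360 = 254 × 360 mm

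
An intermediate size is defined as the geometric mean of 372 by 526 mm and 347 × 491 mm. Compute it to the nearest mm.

Short side: √(372 · 347) = √129084 ≈ 359.3 → 359 mm
Long side: √(526 · 491) = √258266 ≈ 508.2 → 508 mm

359 × 508 mm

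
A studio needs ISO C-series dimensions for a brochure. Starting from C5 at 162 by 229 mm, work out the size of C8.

C6: ⌊229/2⌋ × 162 = 114 × 162 mm
C7: ⌊162/2⌋ × 114 = 81 × 114 mm
C8: ⌊114/2⌋ × 81 = 57 × 81 mm

57 × 81 mm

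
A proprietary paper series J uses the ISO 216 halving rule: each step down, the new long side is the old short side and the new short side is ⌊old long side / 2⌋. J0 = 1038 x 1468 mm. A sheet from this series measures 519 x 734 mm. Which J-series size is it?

J2

J0: 1038 × 1468 mm
J1: 734 × 1038 mm
J2: 519 × 734 mm
J3: 367 × 519 mm
→ matches J2.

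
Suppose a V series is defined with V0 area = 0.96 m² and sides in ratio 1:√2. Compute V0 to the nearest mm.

824 × 1165 mm

Let the short side be w mm. Then w · w√2 = 0.96 m² = 960,000 mm².
w² = 960,000/√2, so w ≈ 823.9 mm; long side = w√2 ≈ 1165.2 mm.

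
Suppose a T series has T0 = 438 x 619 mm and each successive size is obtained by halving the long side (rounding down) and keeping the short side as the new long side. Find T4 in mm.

109 × 154 mm

T1: ⌊619/2⌋ × 438 = 309 × 438 mm
T2: ⌊438/2⌋ × 309 = 219 × 309 mm
T3: ⌊309/2⌋ × 219 = 154 × 219 mm
T4: ⌊219/2⌋ × 154 = 109 × 154 mm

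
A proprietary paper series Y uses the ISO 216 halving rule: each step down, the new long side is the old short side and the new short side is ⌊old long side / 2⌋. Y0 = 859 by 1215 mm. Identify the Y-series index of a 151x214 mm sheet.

Y0: 859 × 1215 mm
Y1: 607 × 859 mm
Y2: 429 × 607 mm
Y3: 303 × 429 mm
Y4: 214 × 303 mm
Y5: 151 × 214 mm
Y6: 107 × 151 mm
→ matches Y5.

Y5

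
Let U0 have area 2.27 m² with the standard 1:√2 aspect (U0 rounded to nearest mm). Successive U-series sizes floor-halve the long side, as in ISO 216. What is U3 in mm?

448 × 633 mm

Let U0's short side be w mm. w · w√2 = 2.27 m² = 2,270,000 mm², so w ≈ 1266.9 mm and w√2 ≈ 1791.7 mm → U0 = 1267 × 1792 mm.
U1: ⌊1792/2⌋ × 1267 = 896 × 1267 mm
U2: ⌊1267/2⌋ × 896 = 633 × 896 mm
U3: ⌊896/2⌋ × 633 = 448 × 633 mm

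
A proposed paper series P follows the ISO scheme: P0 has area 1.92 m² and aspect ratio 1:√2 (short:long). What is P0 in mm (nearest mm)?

1165 × 1648 mm

Let the short side be w mm. Then w · w√2 = 1.92 m² = 1,920,000 mm².
w² = 1,920,000/√2, so w ≈ 1165.2 mm; long side = w√2 ≈ 1647.8 mm.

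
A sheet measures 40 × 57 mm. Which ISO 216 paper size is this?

C9 (40 × 57 mm)

Aspect ratio 57/40 ≈ 1.425 — close to the ISO √2 ≈ 1.414.
In the C-series (envelope sizes, between A and B): C9 = 40 × 57 mm.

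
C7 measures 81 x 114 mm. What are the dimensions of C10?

C8: ⌊114/2⌋ × 81 = 57 × 81 mm
C9: ⌊81/2⌋ × 57 = 40 × 57 mm
C10: ⌊57/2⌋ × 40 = 28 × 40 mm

28 × 40 mm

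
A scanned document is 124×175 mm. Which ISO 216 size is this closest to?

B6 (125 × 176 mm)

Aspect ratio 175/124 ≈ 1.411 — close to the ISO √2 ≈ 1.414.
In the B-series (B0 = 1000 × 1414 mm): B6 = 125 × 176 mm.
Off by 2 mm total — nearest standard size.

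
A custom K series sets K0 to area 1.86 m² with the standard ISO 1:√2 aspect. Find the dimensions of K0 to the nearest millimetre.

1147 × 1622 mm

Let the short side be w mm. Then w · w√2 = 1.86 m² = 1,860,000 mm².
w² = 1,860,000/√2, so w ≈ 1146.8 mm; long side = w√2 ≈ 1621.9 mm.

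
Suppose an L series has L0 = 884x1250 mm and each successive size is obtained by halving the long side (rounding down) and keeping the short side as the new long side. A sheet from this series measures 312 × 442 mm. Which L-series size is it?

L0: 884 × 1250 mm
L1: 625 × 884 mm
L2: 442 × 625 mm
L3: 312 × 442 mm
L4: 221 × 312 mm
→ matches L3.

L3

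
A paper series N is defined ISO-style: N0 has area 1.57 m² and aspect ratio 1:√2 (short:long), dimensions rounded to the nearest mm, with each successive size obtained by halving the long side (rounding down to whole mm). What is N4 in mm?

263 × 372 mm

Let N0's short side be w mm. w · w√2 = 1.57 m² = 1,570,000 mm², so w ≈ 1053.6 mm and w√2 ≈ 1490.1 mm → N0 = 1054 × 1490 mm.
N1: ⌊1490/2⌋ × 1054 = 745 × 1054 mm
N2: ⌊1054/2⌋ × 745 = 527 × 745 mm
N3: ⌊745/2⌋ × 527 = 372 × 527 mm
N4: ⌊527/2⌋ × 372 = 263 × 372 mm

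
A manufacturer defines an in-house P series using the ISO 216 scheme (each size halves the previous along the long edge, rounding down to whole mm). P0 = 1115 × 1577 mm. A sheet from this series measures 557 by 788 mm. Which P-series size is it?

P0: 1115 × 1577 mm
P1: 788 × 1115 mm
P2: 557 × 788 mm
P3: 394 × 557 mm
→ matches P2.

P2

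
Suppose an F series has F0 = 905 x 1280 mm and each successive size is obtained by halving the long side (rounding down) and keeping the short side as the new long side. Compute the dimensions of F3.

320 × 452 mm

F1: ⌊1280/2⌋ × 905 = 640 × 905 mm
F2: ⌊905/2⌋ × 640 = 452 × 640 mm
F3: ⌊640/2⌋ × 452 = 320 × 452 mm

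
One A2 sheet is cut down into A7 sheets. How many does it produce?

32

A2 = 420 × 594 mm; A7 = 74 × 105 mm.
Each halving step doubles the count; 5 steps from A2 to A7.
2^5 = 32.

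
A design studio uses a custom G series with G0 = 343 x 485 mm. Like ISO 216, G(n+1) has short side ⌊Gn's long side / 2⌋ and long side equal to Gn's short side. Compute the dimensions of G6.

G1: ⌊485/2⌋ × 343 = 242 × 343 mm
G2: ⌊343/2⌋ × 242 = 171 × 242 mm
G3: ⌊242/2⌋ × 171 = 121 × 171 mm
G4: ⌊171/2⌋ × 121 = 85 × 121 mm
G5: ⌊121/2⌋ × 85 = 60 × 85 mm
G6: ⌊85/2⌋ × 60 = 42 × 60 mm

42 × 60 mm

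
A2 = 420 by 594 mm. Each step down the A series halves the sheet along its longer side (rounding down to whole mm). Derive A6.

105 × 148 mm

A3: ⌊594/2⌋ × 420 = 297 × 420 mm
A4: ⌊420/2⌋ × 297 = 210 × 297 mm
A5: ⌊297/2⌋ × 210 = 148 × 210 mm
A6: ⌊210/2⌋ × 148 = 105 × 148 mm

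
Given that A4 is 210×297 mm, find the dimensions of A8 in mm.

52 × 74 mm

A5: ⌊297/2⌋ × 210 = 148 × 210 mm
A6: ⌊210/2⌋ × 148 = 105 × 148 mm
A7: ⌊148/2⌋ × 105 = 74 × 105 mm
A8: ⌊105/2⌋ × 74 = 52 × 74 mm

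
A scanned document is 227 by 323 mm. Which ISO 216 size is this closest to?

C4 (229 × 324 mm)

Aspect ratio 323/227 ≈ 1.423 — close to the ISO √2 ≈ 1.414.
In the C-series (envelope sizes, between A and B): C4 = 229 × 324 mm.
Off by 3 mm total — nearest standard size.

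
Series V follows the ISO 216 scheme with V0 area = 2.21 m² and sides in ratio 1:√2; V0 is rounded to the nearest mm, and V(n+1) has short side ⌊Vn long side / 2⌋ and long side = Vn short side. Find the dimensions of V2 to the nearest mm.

625 × 884 mm

Let V0's short side be w mm. w · w√2 = 2.21 m² = 2,210,000 mm², so w ≈ 1250.1 mm and w√2 ≈ 1767.9 mm → V0 = 1250 × 1768 mm.
V1: ⌊1768/2⌋ × 1250 = 884 × 1250 mm
V2: ⌊1250/2⌋ × 884 = 625 × 884 mm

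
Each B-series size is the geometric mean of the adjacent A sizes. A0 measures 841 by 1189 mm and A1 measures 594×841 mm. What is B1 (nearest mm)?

Short side: √(841 · 594) = √499554 ≈ 706.8 → 707 mm
Long side: √(1189 · 841) = √999949 ≈ 1000.0 → 1000 mm

707 × 1000 mm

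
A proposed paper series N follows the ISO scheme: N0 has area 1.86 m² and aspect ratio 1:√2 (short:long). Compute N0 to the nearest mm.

Let the short side be w mm. Then w · w√2 = 1.86 m² = 1,860,000 mm².
w² = 1,860,000/√2, so w ≈ 1146.8 mm; long side = w√2 ≈ 1621.9 mm.

1147 × 1622 mm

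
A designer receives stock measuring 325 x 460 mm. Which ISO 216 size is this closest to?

Aspect ratio 460/325 ≈ 1.415 — close to the ISO √2 ≈ 1.414.
In the C-series (envelope sizes, between A and B): C3 = 324 × 458 mm.
Off by 3 mm total — nearest standard size.

C3 (324 × 458 mm)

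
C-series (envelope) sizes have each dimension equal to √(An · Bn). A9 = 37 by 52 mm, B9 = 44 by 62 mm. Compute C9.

Short side: √(37 · 44) = √1628 ≈ 40.3 → 40 mm
Long side: √(52 · 62) = √3224 ≈ 56.8 → 57 mm

40 × 57 mm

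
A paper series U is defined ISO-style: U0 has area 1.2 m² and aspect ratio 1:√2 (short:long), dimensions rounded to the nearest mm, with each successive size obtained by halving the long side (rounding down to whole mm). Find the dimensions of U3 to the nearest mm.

325 × 460 mm

Let U0's short side be w mm. w · w√2 = 1.2 m² = 1,200,000 mm², so w ≈ 921.2 mm and w√2 ≈ 1302.7 mm → U0 = 921 × 1303 mm.
U1: ⌊1303/2⌋ × 921 = 651 × 921 mm
U2: ⌊921/2⌋ × 651 = 460 × 651 mm
U3: ⌊651/2⌋ × 460 = 325 × 460 mm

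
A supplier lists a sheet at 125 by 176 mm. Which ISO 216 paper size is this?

Aspect ratio 176/125 ≈ 1.408 — close to the ISO √2 ≈ 1.414.
In the B-series (B0 = 1000 × 1414 mm): B6 = 125 × 176 mm.

B6 (125 × 176 mm)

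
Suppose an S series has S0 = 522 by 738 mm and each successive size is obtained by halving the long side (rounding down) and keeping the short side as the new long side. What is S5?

S1: ⌊738/2⌋ × 522 = 369 × 522 mm
S2: ⌊522/2⌋ × 369 = 261 × 369 mm
S3: ⌊369/2⌋ × 261 = 184 × 261 mm
S4: ⌊261/2⌋ × 184 = 130 × 184 mm
S5: ⌊184/2⌋ × 130 = 92 × 130 mm

92 × 130 mm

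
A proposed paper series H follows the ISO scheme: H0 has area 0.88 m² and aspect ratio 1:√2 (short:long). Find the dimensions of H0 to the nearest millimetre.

789 × 1116 mm

Let the short side be w mm. Then w · w√2 = 0.88 m² = 880,000 mm².
w² = 880,000/√2, so w ≈ 788.8 mm; long side = w√2 ≈ 1115.6 mm.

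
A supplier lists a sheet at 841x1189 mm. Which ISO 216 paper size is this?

Aspect ratio 1189/841 ≈ 1.414 — close to the ISO √2 ≈ 1.414.
In the A-series (A0 area = 1 m²): A0 = 841 × 1189 mm.

A0 (841 × 1189 mm)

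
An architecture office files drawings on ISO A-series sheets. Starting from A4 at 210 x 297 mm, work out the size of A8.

A5: ⌊297/2⌋ × 210 = 148 × 210 mm
A6: ⌊210/2⌋ × 148 = 105 × 148 mm
A7: ⌊148/2⌋ × 105 = 74 × 105 mm
A8: ⌊105/2⌋ × 74 = 52 × 74 mm

52 × 74 mm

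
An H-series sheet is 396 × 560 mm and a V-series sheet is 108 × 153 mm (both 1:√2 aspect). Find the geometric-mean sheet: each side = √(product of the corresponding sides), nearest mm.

Short side: √(396 · 108) = √42768 ≈ 206.8 → 207 mm
Long side: √(560 · 153) = √85680 ≈ 292.7 → 293 mm

207 × 293 mm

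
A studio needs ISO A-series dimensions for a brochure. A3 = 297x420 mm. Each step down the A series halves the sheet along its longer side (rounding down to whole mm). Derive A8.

52 × 74 mm

A4: ⌊420/2⌋ × 297 = 210 × 297 mm
A5: ⌊297/2⌋ × 210 = 148 × 210 mm
A6: ⌊210/2⌋ × 148 = 105 × 148 mm
A7: ⌊148/2⌋ × 105 = 74 × 105 mm
A8: ⌊105/2⌋ × 74 = 52 × 74 mm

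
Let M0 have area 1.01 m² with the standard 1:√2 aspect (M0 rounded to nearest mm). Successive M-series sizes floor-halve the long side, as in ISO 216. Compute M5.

Let M0's short side be w mm. w · w√2 = 1.01 m² = 1,010,000 mm², so w ≈ 845.1 mm and w√2 ≈ 1195.1 mm → M0 = 845 × 1195 mm.
M1: ⌊1195/2⌋ × 845 = 597 × 845 mm
M2: ⌊845/2⌋ × 597 = 422 × 597 mm
M3: ⌊597/2⌋ × 422 = 298 × 422 mm
M4: ⌊422/2⌋ × 298 = 211 × 298 mm
M5: ⌊298/2⌋ × 211 = 149 × 211 mm

149 × 211 mm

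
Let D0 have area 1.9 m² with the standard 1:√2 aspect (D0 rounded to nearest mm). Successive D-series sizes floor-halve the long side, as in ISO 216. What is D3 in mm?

409 × 579 mm

Let D0's short side be w mm. w · w√2 = 1.9 m² = 1,900,000 mm², so w ≈ 1159.1 mm and w√2 ≈ 1639.2 mm → D0 = 1159 × 1639 mm.
D1: ⌊1639/2⌋ × 1159 = 819 × 1159 mm
D2: ⌊1159/2⌋ × 819 = 579 × 819 mm
D3: ⌊819/2⌋ × 579 = 409 × 579 mm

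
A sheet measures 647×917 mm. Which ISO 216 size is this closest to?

C1 (648 × 917 mm)

Aspect ratio 917/647 ≈ 1.417 — close to the ISO √2 ≈ 1.414.
In the C-series (envelope sizes, between A and B): C1 = 648 × 917 mm.
Off by 1 mm total — nearest standard size.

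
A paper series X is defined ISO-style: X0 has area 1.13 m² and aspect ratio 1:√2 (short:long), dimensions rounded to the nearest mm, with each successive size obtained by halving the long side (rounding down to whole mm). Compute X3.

Let X0's short side be w mm. w · w√2 = 1.13 m² = 1,130,000 mm², so w ≈ 893.9 mm and w√2 ≈ 1264.1 mm → X0 = 894 × 1264 mm.
X1: ⌊1264/2⌋ × 894 = 632 × 894 mm
X2: ⌊894/2⌋ × 632 = 447 × 632 mm
X3: ⌊632/2⌋ × 447 = 316 × 447 mm

316 × 447 mm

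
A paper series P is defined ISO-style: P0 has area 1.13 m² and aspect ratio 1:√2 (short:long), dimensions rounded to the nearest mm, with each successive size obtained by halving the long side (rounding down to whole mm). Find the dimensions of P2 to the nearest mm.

447 × 632 mm

Let P0's short side be w mm. w · w√2 = 1.13 m² = 1,130,000 mm², so w ≈ 893.9 mm and w√2 ≈ 1264.1 mm → P0 = 894 × 1264 mm.
P1: ⌊1264/2⌋ × 894 = 632 × 894 mm
P2: ⌊894/2⌋ × 632 = 447 × 632 mm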